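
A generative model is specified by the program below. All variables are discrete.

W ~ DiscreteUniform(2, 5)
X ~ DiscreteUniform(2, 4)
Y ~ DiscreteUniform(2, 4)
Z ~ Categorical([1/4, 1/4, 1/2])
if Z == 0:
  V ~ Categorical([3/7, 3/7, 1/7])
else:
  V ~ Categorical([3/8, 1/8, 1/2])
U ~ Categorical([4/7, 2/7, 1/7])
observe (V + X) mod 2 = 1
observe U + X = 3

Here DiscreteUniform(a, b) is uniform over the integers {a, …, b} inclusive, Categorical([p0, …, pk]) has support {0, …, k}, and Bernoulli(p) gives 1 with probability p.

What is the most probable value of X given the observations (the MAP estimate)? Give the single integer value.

argmax_v P(X = v | obs) = 3

Enumerate traces; 108 have nonzero weight after conditioning:
  (W=2, X=2, Y=2, Z=0, V=1, U=1) weight 1/1176
  (W=2, X=2, Y=2, Z=1, V=1, U=1) weight 1/4032
  (W=2, X=2, Y=2, Z=2, V=1, U=1) weight 1/2016
  (W=2, X=2, Y=3, Z=0, V=1, U=1) weight 1/1176
  (W=2, X=2, Y=3, Z=1, V=1, U=1) weight 1/4032
  (W=2, X=2, Y=3, Z=2, V=1, U=1) weight 1/2016
  (W=2, X=2, Y=4, Z=0, V=1, U=1) weight 1/1176
  (W=2, X=2, Y=4, Z=1, V=1, U=1) weight 1/4032
  (W=2, X=3, Y=2, Z=0, V=0, U=0) weight 1/588
  … 99 more
Group by X:
  weight(X=2) = 15/784
  weight(X=3) = 179/1176
Total weight = 15/784 + 179/1176 = 403/2352
P(X=2 | obs) = 15/784 / 403/2352 = 45/403
P(X=3 | obs) = 179/1176 / 403/2352 = 358/403
argmax = 3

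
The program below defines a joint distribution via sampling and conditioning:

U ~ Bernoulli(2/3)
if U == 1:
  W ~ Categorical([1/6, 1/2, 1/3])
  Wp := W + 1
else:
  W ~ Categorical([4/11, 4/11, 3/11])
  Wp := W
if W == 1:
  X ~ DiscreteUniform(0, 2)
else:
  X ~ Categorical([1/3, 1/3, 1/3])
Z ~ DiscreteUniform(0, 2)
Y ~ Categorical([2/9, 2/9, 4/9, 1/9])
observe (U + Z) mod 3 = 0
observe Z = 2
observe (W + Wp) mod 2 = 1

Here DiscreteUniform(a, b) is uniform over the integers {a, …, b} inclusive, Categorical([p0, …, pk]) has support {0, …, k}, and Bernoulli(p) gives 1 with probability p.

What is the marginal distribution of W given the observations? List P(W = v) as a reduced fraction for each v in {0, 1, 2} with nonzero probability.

P(W=0) = 1/6, P(W=1) = 1/2, P(W=2) = 1/3

Enumerate traces; 36 have nonzero weight after conditioning:
  (U=1, W=0, X=0, Z=2, Y=0) weight 2/729
  (U=1, W=0, X=0, Z=2, Y=1) weight 2/729
  (U=1, W=0, X=0, Z=2, Y=2) weight 4/729
  (U=1, W=0, X=0, Z=2, Y=3) weight 1/729
  (U=1, W=0, X=1, Z=2, Y=0) weight 2/729
  (U=1, W=0, X=1, Z=2, Y=1) weight 2/729
  (U=1, W=0, X=1, Z=2, Y=2) weight 4/729
  (U=1, W=0, X=1, Z=2, Y=3) weight 1/729
  (U=1, W=1, X=0, Z=2, Y=0) weight 2/243
  (U=1, W=2, X=0, Z=2, Y=0) weight 4/729
  … 26 more
Group by W:
  weight(W=0) = 1/27
  weight(W=1) = 1/9
  weight(W=2) = 2/27
Total weight = 1/27 + 1/9 + 2/27 = 2/9
P(W=0 | obs) = 1/27 / 2/9 = 1/6
P(W=1 | obs) = 1/9 / 2/9 = 1/2
P(W=2 | obs) = 2/27 / 2/9 = 1/3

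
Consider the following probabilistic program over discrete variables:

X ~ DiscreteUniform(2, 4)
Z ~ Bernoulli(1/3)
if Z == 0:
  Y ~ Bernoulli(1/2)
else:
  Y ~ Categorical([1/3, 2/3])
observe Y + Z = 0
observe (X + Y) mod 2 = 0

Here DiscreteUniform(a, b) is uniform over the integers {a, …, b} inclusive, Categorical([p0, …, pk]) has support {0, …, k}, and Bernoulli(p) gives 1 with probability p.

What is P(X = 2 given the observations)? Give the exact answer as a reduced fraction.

Enumerate traces; 2 have nonzero weight after conditioning:
  (X=2, Z=0, Y=0) weight 1/9
  (X=4, Z=0, Y=0) weight 1/9
Group by X:
  weight(X=2) = 1/9
  weight(X=4) = 1/9
Total weight = 1/9 + 1/9 = 2/9
P(X=2 | obs) = 1/9 / 2/9 = 1/2
P(X=4 | obs) = 1/9 / 2/9 = 1/2

P(X = 2 | obs) = 1/2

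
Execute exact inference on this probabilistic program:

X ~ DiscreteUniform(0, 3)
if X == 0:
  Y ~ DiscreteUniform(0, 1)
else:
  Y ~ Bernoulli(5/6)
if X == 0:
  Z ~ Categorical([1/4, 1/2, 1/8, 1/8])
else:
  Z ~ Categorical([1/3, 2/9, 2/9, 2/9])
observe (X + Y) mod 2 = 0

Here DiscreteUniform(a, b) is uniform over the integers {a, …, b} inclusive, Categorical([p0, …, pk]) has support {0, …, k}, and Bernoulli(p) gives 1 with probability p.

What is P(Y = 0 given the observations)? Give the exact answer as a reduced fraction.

P(Y = 0 | obs) = 2/7

Enumerate traces; 16 have nonzero weight after conditioning:
  (X=0, Y=0, Z=0) weight 1/32
  (X=0, Y=0, Z=1) weight 1/16
  (X=0, Y=0, Z=2) weight 1/64
  (X=0, Y=0, Z=3) weight 1/64
  (X=1, Y=1, Z=0) weight 5/72
  (X=1, Y=1, Z=1) weight 5/108
  (X=1, Y=1, Z=2) weight 5/108
  (X=1, Y=1, Z=3) weight 5/108
  … 8 more
Group by Y:
  weight(Y=0) = 1/6
  weight(Y=1) = 5/12
Total weight = 1/6 + 5/12 = 7/12
P(Y=0 | obs) = 1/6 / 7/12 = 2/7
P(Y=1 | obs) = 5/12 / 7/12 = 5/7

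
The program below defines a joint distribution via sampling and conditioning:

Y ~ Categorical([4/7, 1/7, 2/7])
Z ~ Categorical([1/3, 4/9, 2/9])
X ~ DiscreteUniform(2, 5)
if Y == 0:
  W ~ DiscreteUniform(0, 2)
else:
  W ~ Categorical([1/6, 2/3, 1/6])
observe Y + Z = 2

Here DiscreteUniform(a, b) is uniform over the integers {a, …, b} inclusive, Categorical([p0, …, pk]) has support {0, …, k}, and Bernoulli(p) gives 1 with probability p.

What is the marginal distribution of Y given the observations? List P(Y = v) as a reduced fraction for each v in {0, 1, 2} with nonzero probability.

Enumerate traces; 36 have nonzero weight after conditioning:
  (Y=0, Z=2, X=2, W=0) weight 2/189
  (Y=0, Z=2, X=2, W=1) weight 2/189
  (Y=0, Z=2, X=2, W=2) weight 2/189
  (Y=0, Z=2, X=3, W=0) weight 2/189
  (Y=0, Z=2, X=3, W=1) weight 2/189
  (Y=0, Z=2, X=3, W=2) weight 2/189
  (Y=0, Z=2, X=4, W=0) weight 2/189
  (Y=0, Z=2, X=4, W=1) weight 2/189
  (Y=1, Z=1, X=2, W=0) weight 1/378
  (Y=2, Z=0, X=2, W=0) weight 1/252
  … 26 more
Group by Y:
  weight(Y=0) = 8/63
  weight(Y=1) = 4/63
  weight(Y=2) = 2/21
Total weight = 8/63 + 4/63 + 2/21 = 2/7
P(Y=0 | obs) = 8/63 / 2/7 = 4/9
P(Y=1 | obs) = 4/63 / 2/7 = 2/9
P(Y=2 | obs) = 2/21 / 2/7 = 1/3

P(Y=0) = 4/9, P(Y=1) = 2/9, P(Y=2) = 1/3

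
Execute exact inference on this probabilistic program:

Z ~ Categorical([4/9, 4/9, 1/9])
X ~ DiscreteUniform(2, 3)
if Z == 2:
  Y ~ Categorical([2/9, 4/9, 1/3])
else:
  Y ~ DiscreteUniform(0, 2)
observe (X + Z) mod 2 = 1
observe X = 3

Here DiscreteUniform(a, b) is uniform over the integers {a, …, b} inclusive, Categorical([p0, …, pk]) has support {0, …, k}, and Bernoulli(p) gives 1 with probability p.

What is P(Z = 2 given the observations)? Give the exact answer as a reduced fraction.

P(Z = 2 | obs) = 1/5

Enumerate traces; 6 have nonzero weight after conditioning:
  (Z=0, X=3, Y=0) weight 2/27
  (Z=0, X=3, Y=1) weight 2/27
  (Z=0, X=3, Y=2) weight 2/27
  (Z=2, X=3, Y=0) weight 1/81
  (Z=2, X=3, Y=1) weight 2/81
  (Z=2, X=3, Y=2) weight 1/54
Group by Z:
  weight(Z=0) = 2/9
  weight(Z=2) = 1/18
Total weight = 2/9 + 1/18 = 5/18
P(Z=0 | obs) = 2/9 / 5/18 = 4/5
P(Z=2 | obs) = 1/18 / 5/18 = 1/5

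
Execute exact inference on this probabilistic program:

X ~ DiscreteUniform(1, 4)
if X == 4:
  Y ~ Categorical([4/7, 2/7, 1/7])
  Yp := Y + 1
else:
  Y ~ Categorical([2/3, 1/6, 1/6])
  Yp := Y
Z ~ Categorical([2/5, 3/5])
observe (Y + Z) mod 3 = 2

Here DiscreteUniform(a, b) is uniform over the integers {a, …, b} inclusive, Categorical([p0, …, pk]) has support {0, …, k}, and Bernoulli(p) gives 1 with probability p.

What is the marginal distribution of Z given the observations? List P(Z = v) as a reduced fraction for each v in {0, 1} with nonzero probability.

P(Z=0) = 6/17, P(Z=1) = 11/17

Enumerate traces; 8 have nonzero weight after conditioning:
  (X=1, Y=1, Z=1) weight 1/40
  (X=1, Y=2, Z=0) weight 1/60
  (X=2, Y=1, Z=1) weight 1/40
  (X=2, Y=2, Z=0) weight 1/60
  (X=3, Y=1, Z=1) weight 1/40
  (X=3, Y=2, Z=0) weight 1/60
  (X=4, Y=1, Z=1) weight 3/70
  (X=4, Y=2, Z=0) weight 1/70
Group by Z:
  weight(Z=0) = 9/140
  weight(Z=1) = 33/280
Total weight = 9/140 + 33/280 = 51/280
P(Z=0 | obs) = 9/140 / 51/280 = 6/17
P(Z=1 | obs) = 33/280 / 51/280 = 11/17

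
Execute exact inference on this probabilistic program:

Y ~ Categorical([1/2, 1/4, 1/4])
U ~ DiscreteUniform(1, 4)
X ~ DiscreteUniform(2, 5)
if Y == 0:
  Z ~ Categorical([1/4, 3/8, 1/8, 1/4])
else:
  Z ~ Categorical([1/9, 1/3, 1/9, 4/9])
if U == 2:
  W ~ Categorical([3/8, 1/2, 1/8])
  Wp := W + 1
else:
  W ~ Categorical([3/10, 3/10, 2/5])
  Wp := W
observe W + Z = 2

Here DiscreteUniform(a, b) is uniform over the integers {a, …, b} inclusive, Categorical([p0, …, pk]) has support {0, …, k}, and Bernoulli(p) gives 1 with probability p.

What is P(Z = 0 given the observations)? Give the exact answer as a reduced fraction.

P(Z = 0 | obs) = 1378/5101

Enumerate traces; 144 have nonzero weight after conditioning:
  (Y=0, U=1, X=2, Z=0, W=2) weight 1/320
  (Y=0, U=1, X=2, Z=1, W=1) weight 9/2560
  (Y=0, U=1, X=2, Z=2, W=0) weight 3/2560
  (Y=0, U=1, X=3, Z=0, W=2) weight 1/320
  (Y=0, U=1, X=3, Z=1, W=1) weight 9/2560
  (Y=0, U=1, X=3, Z=2, W=0) weight 3/2560
  (Y=0, U=1, X=4, Z=0, W=2) weight 1/320
  (Y=0, U=1, X=4, Z=1, W=1) weight 9/2560
  … 136 more
Group by Z:
  weight(Z=0) = 689/11520
  weight(Z=1) = 119/960
  weight(Z=2) = 289/7680
Total weight = 689/11520 + 119/960 + 289/7680 = 5101/23040
P(Z=0 | obs) = 689/11520 / 5101/23040 = 1378/5101
P(Z=1 | obs) = 119/960 / 5101/23040 = 2856/5101
P(Z=2 | obs) = 289/7680 / 5101/23040 = 867/5101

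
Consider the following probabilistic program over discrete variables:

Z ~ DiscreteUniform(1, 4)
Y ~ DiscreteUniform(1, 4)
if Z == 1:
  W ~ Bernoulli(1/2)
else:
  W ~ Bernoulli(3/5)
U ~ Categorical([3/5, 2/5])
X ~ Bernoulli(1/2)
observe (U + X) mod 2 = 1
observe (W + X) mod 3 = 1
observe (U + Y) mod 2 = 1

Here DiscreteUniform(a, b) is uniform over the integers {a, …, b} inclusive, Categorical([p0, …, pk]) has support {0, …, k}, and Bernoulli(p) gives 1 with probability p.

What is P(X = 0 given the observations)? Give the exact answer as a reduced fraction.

Enumerate traces; 16 have nonzero weight after conditioning:
  (Z=1, Y=1, W=0, U=0, X=1) weight 3/320
  (Z=1, Y=2, W=1, U=1, X=0) weight 1/160
  (Z=1, Y=3, W=0, U=0, X=1) weight 3/320
  (Z=1, Y=4, W=1, U=1, X=0) weight 1/160
  (Z=2, Y=1, W=0, U=0, X=1) weight 3/400
  (Z=2, Y=2, W=1, U=1, X=0) weight 3/400
  (Z=2, Y=3, W=0, U=0, X=1) weight 3/400
  (Z=2, Y=4, W=1, U=1, X=0) weight 3/400
  … 8 more
Group by X:
  weight(X=0) = 23/400
  weight(X=1) = 51/800
Total weight = 23/400 + 51/800 = 97/800
P(X=0 | obs) = 23/400 / 97/800 = 46/97
P(X=1 | obs) = 51/800 / 97/800 = 51/97

P(X = 0 | obs) = 46/97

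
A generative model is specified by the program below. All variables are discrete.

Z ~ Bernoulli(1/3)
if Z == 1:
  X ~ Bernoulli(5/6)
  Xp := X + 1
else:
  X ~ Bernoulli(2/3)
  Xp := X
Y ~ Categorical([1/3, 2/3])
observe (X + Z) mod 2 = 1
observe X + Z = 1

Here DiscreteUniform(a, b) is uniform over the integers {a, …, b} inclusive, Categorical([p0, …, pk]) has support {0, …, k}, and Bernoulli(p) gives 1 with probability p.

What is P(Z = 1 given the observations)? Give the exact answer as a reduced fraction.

Enumerate traces; 4 have nonzero weight after conditioning:
  (Z=0, X=1, Y=0) weight 4/27
  (Z=0, X=1, Y=1) weight 8/27
  (Z=1, X=0, Y=0) weight 1/54
  (Z=1, X=0, Y=1) weight 1/27
Group by Z:
  weight(Z=0) = 4/9
  weight(Z=1) = 1/18
Total weight = 4/9 + 1/18 = 1/2
P(Z=0 | obs) = 4/9 / 1/2 = 8/9
P(Z=1 | obs) = 1/18 / 1/2 = 1/9

P(Z = 1 | obs) = 1/9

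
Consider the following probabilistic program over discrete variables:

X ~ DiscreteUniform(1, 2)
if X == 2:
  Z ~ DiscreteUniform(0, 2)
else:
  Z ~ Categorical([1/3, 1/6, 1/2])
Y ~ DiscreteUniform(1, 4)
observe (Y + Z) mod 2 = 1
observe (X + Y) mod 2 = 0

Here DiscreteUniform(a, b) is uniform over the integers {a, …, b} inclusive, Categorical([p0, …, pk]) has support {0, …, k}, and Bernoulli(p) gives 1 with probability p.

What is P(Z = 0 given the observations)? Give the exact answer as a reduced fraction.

Enumerate traces; 6 have nonzero weight after conditioning:
  (X=1, Z=0, Y=1) weight 1/24
  (X=1, Z=0, Y=3) weight 1/24
  (X=1, Z=2, Y=1) weight 1/16
  (X=1, Z=2, Y=3) weight 1/16
  (X=2, Z=1, Y=2) weight 1/24
  (X=2, Z=1, Y=4) weight 1/24
Group by Z:
  weight(Z=0) = 1/12
  weight(Z=1) = 1/12
  weight(Z=2) = 1/8
Total weight = 1/12 + 1/12 + 1/8 = 7/24
P(Z=0 | obs) = 1/12 / 7/24 = 2/7
P(Z=1 | obs) = 1/12 / 7/24 = 2/7
P(Z=2 | obs) = 1/8 / 7/24 = 3/7

P(Z = 0 | obs) = 2/7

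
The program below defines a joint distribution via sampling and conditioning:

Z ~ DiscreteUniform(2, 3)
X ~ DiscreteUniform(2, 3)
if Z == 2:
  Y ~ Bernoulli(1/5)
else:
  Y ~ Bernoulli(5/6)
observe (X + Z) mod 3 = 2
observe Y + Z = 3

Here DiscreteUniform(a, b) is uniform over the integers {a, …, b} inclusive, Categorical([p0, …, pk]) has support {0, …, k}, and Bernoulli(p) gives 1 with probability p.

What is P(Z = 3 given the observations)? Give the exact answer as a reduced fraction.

Enumerate traces; 2 have nonzero weight after conditioning:
  (Z=2, X=3, Y=1) weight 1/20
  (Z=3, X=2, Y=0) weight 1/24
Group by Z:
  weight(Z=2) = 1/20
  weight(Z=3) = 1/24
Total weight = 1/20 + 1/24 = 11/120
P(Z=2 | obs) = 1/20 / 11/120 = 6/11
P(Z=3 | obs) = 1/24 / 11/120 = 5/11

P(Z = 3 | obs) = 5/11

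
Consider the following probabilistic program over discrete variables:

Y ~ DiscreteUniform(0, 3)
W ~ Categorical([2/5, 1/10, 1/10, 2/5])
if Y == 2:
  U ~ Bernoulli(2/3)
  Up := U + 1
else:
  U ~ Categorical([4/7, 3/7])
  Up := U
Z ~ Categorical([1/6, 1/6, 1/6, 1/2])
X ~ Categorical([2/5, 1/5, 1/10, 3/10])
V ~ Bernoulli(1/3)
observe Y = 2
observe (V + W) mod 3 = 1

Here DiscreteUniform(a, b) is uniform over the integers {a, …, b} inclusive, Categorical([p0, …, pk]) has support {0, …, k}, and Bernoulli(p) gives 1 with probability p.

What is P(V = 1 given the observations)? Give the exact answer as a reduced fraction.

Enumerate traces; 96 have nonzero weight after conditioning:
  (Y=2, W=0, U=0, Z=0, X=0, V=1) weight 1/1350
  (Y=2, W=0, U=0, Z=0, X=1, V=1) weight 1/2700
  (Y=2, W=0, U=0, Z=0, X=2, V=1) weight 1/5400
  (Y=2, W=0, U=0, Z=0, X=3, V=1) weight 1/1800
  (Y=2, W=0, U=0, Z=1, X=0, V=1) weight 1/1350
  (Y=2, W=0, U=0, Z=1, X=1, V=1) weight 1/2700
  (Y=2, W=0, U=0, Z=1, X=2, V=1) weight 1/5400
  (Y=2, W=0, U=0, Z=1, X=3, V=1) weight 1/1800
  (Y=2, W=1, U=0, Z=0, X=0, V=0) weight 1/2700
  … 87 more
Group by V:
  weight(V=0) = 1/60
  weight(V=1) = 1/15
Total weight = 1/60 + 1/15 = 1/12
P(V=0 | obs) = 1/60 / 1/12 = 1/5
P(V=1 | obs) = 1/15 / 1/12 = 4/5

P(V = 1 | obs) = 4/5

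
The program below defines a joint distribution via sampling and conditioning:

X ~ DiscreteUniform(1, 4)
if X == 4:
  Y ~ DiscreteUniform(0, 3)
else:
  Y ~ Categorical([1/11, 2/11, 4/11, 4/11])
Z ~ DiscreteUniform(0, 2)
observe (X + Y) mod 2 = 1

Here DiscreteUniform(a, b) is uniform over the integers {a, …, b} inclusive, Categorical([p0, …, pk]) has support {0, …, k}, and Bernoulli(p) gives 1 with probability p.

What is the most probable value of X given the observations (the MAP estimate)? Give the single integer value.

Enumerate traces; 24 have nonzero weight after conditioning:
  (X=1, Y=0, Z=0) weight 1/132
  (X=1, Y=0, Z=1) weight 1/132
  (X=1, Y=0, Z=2) weight 1/132
  (X=1, Y=2, Z=0) weight 1/33
  (X=1, Y=2, Z=1) weight 1/33
  (X=1, Y=2, Z=2) weight 1/33
  (X=2, Y=1, Z=0) weight 1/66
  (X=2, Y=1, Z=1) weight 1/66
  (X=3, Y=0, Z=0) weight 1/132
  (X=4, Y=1, Z=0) weight 1/48
  … 14 more
Group by X:
  weight(X=1) = 5/44
  weight(X=2) = 3/22
  weight(X=3) = 5/44
  weight(X=4) = 1/8
Total weight = 5/44 + 3/22 + 5/44 + 1/8 = 43/88
P(X=1 | obs) = 5/44 / 43/88 = 10/43
P(X=2 | obs) = 3/22 / 43/88 = 12/43
P(X=3 | obs) = 5/44 / 43/88 = 10/43
P(X=4 | obs) = 1/8 / 43/88 = 11/43
argmax = 2

argmax_v P(X = v | obs) = 2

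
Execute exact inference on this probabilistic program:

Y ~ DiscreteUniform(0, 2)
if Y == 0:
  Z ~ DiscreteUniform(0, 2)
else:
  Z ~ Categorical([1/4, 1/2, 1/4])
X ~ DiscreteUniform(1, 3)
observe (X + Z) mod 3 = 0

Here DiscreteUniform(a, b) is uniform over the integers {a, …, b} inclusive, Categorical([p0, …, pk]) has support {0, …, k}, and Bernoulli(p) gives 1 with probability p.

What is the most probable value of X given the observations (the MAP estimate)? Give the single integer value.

Enumerate traces; 9 have nonzero weight after conditioning:
  (Y=0, Z=0, X=3) weight 1/27
  (Y=0, Z=1, X=2) weight 1/27
  (Y=0, Z=2, X=1) weight 1/27
  (Y=1, Z=0, X=3) weight 1/36
  (Y=1, Z=1, X=2) weight 1/18
  (Y=1, Z=2, X=1) weight 1/36
  (Y=2, Z=0, X=3) weight 1/36
  (Y=2, Z=1, X=2) weight 1/18
  … 1 more
Group by X:
  weight(X=1) = 5/54
  weight(X=2) = 4/27
  weight(X=3) = 5/54
Total weight = 5/54 + 4/27 + 5/54 = 1/3
P(X=1 | obs) = 5/54 / 1/3 = 5/18
P(X=2 | obs) = 4/27 / 1/3 = 4/9
P(X=3 | obs) = 5/54 / 1/3 = 5/18
argmax = 2

argmax_v P(X = v | obs) = 2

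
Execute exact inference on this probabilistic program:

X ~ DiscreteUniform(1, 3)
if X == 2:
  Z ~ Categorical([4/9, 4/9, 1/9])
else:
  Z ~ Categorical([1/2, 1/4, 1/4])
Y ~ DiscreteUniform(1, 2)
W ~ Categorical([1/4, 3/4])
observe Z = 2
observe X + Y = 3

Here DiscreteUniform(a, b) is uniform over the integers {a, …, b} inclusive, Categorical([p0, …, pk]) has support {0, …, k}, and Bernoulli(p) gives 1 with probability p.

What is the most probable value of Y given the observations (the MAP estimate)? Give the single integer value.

argmax_v P(Y = v | obs) = 2

Enumerate traces; 4 have nonzero weight after conditioning:
  (X=1, Z=2, Y=2, W=0) weight 1/96
  (X=1, Z=2, Y=2, W=1) weight 1/32
  (X=2, Z=2, Y=1, W=0) weight 1/216
  (X=2, Z=2, Y=1, W=1) weight 1/72
Group by Y:
  weight(Y=1) = 1/54
  weight(Y=2) = 1/24
Total weight = 1/54 + 1/24 = 13/216
P(Y=1 | obs) = 1/54 / 13/216 = 4/13
P(Y=2 | obs) = 1/24 / 13/216 = 9/13
argmax = 2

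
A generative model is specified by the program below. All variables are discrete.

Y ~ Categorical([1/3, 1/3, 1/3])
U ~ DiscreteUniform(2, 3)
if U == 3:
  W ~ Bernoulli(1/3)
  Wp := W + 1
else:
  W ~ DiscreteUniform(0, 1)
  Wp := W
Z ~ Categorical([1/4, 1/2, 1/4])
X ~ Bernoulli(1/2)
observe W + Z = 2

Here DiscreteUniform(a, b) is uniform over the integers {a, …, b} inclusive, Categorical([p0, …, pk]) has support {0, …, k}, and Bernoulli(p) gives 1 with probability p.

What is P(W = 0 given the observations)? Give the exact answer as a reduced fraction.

P(W = 0 | obs) = 7/17

Enumerate traces; 24 have nonzero weight after conditioning:
  (Y=0, U=2, W=0, Z=2, X=0) weight 1/96
  (Y=0, U=2, W=0, Z=2, X=1) weight 1/96
  (Y=0, U=2, W=1, Z=1, X=0) weight 1/48
  (Y=0, U=2, W=1, Z=1, X=1) weight 1/48
  (Y=0, U=3, W=0, Z=2, X=0) weight 1/72
  (Y=0, U=3, W=0, Z=2, X=1) weight 1/72
  (Y=0, U=3, W=1, Z=1, X=0) weight 1/72
  (Y=0, U=3, W=1, Z=1, X=1) weight 1/72
  … 16 more
Group by W:
  weight(W=0) = 7/48
  weight(W=1) = 5/24
Total weight = 7/48 + 5/24 = 17/48
P(W=0 | obs) = 7/48 / 17/48 = 7/17
P(W=1 | obs) = 5/24 / 17/48 = 10/17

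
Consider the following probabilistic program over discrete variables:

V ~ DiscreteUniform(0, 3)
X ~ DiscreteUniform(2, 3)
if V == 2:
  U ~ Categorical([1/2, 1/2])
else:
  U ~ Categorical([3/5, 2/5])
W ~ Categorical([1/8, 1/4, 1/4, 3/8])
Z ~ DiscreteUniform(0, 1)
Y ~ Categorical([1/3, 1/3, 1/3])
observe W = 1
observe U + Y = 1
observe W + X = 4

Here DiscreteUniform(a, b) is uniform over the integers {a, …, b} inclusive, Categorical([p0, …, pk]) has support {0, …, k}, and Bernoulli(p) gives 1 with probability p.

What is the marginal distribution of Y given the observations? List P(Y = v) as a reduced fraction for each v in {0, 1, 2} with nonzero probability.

P(Y=0) = 17/40, P(Y=1) = 23/40

Enumerate traces; 16 have nonzero weight after conditioning:
  (V=0, X=3, U=0, W=1, Z=0, Y=1) weight 1/320
  (V=0, X=3, U=0, W=1, Z=1, Y=1) weight 1/320
  (V=0, X=3, U=1, W=1, Z=0, Y=0) weight 1/480
  (V=0, X=3, U=1, W=1, Z=1, Y=0) weight 1/480
  (V=1, X=3, U=0, W=1, Z=0, Y=1) weight 1/320
  (V=1, X=3, U=0, W=1, Z=1, Y=1) weight 1/320
  (V=1, X=3, U=1, W=1, Z=0, Y=0) weight 1/480
  (V=1, X=3, U=1, W=1, Z=1, Y=0) weight 1/480
  … 8 more
Group by Y:
  weight(Y=0) = 17/960
  weight(Y=1) = 23/960
Total weight = 17/960 + 23/960 = 1/24
P(Y=0 | obs) = 17/960 / 1/24 = 17/40
P(Y=1 | obs) = 23/960 / 1/24 = 23/40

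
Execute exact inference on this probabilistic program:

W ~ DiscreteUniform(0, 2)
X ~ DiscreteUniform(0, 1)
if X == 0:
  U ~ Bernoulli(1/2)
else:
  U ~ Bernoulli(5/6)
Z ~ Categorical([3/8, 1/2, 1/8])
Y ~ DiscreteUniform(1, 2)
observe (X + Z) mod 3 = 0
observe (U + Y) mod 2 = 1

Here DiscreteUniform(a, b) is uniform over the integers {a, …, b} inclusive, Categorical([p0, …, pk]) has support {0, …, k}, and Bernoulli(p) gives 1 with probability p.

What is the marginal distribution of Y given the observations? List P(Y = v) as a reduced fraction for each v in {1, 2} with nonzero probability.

Enumerate traces; 12 have nonzero weight after conditioning:
  (W=0, X=0, U=0, Z=0, Y=1) weight 1/64
  (W=0, X=0, U=1, Z=0, Y=2) weight 1/64
  (W=0, X=1, U=0, Z=2, Y=1) weight 1/576
  (W=0, X=1, U=1, Z=2, Y=2) weight 5/576
  (W=1, X=0, U=0, Z=0, Y=1) weight 1/64
  (W=1, X=0, U=1, Z=0, Y=2) weight 1/64
  (W=1, X=1, U=0, Z=2, Y=1) weight 1/576
  (W=1, X=1, U=1, Z=2, Y=2) weight 5/576
  … 4 more
Group by Y:
  weight(Y=1) = 5/96
  weight(Y=2) = 7/96
Total weight = 5/96 + 7/96 = 1/8
P(Y=1 | obs) = 5/96 / 1/8 = 5/12
P(Y=2 | obs) = 7/96 / 1/8 = 7/12

P(Y=1) = 5/12, P(Y=2) = 7/12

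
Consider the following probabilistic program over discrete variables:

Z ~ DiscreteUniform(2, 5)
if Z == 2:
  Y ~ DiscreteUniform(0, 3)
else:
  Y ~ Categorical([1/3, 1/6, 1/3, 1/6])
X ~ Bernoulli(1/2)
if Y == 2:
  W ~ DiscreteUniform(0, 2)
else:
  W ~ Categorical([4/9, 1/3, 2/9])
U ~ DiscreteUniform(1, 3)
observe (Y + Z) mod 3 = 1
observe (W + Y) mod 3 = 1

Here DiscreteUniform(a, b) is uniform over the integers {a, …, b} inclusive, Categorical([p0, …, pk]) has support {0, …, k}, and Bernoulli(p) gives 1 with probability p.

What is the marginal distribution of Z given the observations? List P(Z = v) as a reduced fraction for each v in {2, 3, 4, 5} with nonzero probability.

P(Z=2) = 9/47, P(Z=3) = 8/47, P(Z=4) = 18/47, P(Z=5) = 12/47

Enumerate traces; 30 have nonzero weight after conditioning:
  (Z=2, Y=2, X=0, W=2, U=1) weight 1/288
  (Z=2, Y=2, X=0, W=2, U=2) weight 1/288
  (Z=2, Y=2, X=0, W=2, U=3) weight 1/288
  (Z=2, Y=2, X=1, W=2, U=1) weight 1/288
  (Z=2, Y=2, X=1, W=2, U=2) weight 1/288
  (Z=2, Y=2, X=1, W=2, U=3) weight 1/288
  (Z=3, Y=1, X=0, W=0, U=1) weight 1/324
  (Z=3, Y=1, X=0, W=0, U=2) weight 1/324
  (Z=4, Y=0, X=0, W=1, U=1) weight 1/216
  (Z=5, Y=2, X=0, W=2, U=1) weight 1/216
  … 20 more
Group by Z:
  weight(Z=2) = 1/48
  weight(Z=3) = 1/54
  weight(Z=4) = 1/24
  weight(Z=5) = 1/36
Total weight = 1/48 + 1/54 + 1/24 + 1/36 = 47/432
P(Z=2 | obs) = 1/48 / 47/432 = 9/47
P(Z=3 | obs) = 1/54 / 47/432 = 8/47
P(Z=4 | obs) = 1/24 / 47/432 = 18/47
P(Z=5 | obs) = 1/36 / 47/432 = 12/47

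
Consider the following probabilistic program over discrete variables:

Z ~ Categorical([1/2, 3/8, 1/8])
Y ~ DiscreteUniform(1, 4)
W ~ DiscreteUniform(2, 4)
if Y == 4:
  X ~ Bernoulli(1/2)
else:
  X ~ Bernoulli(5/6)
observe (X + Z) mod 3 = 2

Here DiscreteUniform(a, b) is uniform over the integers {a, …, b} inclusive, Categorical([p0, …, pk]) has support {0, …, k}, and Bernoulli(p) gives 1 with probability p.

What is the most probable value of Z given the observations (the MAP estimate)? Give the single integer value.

Enumerate traces; 24 have nonzero weight after conditioning:
  (Z=1, Y=1, W=2, X=1) weight 5/192
  (Z=1, Y=1, W=3, X=1) weight 5/192
  (Z=1, Y=1, W=4, X=1) weight 5/192
  (Z=1, Y=2, W=2, X=1) weight 5/192
  (Z=1, Y=2, W=3, X=1) weight 5/192
  (Z=1, Y=2, W=4, X=1) weight 5/192
  (Z=1, Y=3, W=2, X=1) weight 5/192
  (Z=1, Y=3, W=3, X=1) weight 5/192
  (Z=2, Y=1, W=2, X=0) weight 1/576
  … 15 more
Group by Z:
  weight(Z=1) = 9/32
  weight(Z=2) = 1/32
Total weight = 9/32 + 1/32 = 5/16
P(Z=1 | obs) = 9/32 / 5/16 = 9/10
P(Z=2 | obs) = 1/32 / 5/16 = 1/10
argmax = 1

argmax_v P(Z = v | obs) = 1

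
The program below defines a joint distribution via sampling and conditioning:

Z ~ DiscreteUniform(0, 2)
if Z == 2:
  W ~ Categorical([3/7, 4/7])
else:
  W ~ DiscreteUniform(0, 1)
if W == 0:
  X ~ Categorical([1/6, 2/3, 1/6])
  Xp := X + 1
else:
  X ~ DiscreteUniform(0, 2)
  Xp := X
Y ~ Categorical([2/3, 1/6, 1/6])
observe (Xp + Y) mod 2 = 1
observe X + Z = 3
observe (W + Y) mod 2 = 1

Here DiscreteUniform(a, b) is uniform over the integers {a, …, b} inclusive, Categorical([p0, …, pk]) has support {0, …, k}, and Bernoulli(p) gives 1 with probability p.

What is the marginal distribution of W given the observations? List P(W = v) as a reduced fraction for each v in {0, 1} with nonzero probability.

Enumerate traces; 3 have nonzero weight after conditioning:
  (Z=2, W=0, X=1, Y=1) weight 1/63
  (Z=2, W=1, X=1, Y=0) weight 8/189
  (Z=2, W=1, X=1, Y=2) weight 2/189
Group by W:
  weight(W=0) = 1/63
  weight(W=1) = 10/189
Total weight = 1/63 + 10/189 = 13/189
P(W=0 | obs) = 1/63 / 13/189 = 3/13
P(W=1 | obs) = 10/189 / 13/189 = 10/13

P(W=0) = 3/13, P(W=1) = 10/13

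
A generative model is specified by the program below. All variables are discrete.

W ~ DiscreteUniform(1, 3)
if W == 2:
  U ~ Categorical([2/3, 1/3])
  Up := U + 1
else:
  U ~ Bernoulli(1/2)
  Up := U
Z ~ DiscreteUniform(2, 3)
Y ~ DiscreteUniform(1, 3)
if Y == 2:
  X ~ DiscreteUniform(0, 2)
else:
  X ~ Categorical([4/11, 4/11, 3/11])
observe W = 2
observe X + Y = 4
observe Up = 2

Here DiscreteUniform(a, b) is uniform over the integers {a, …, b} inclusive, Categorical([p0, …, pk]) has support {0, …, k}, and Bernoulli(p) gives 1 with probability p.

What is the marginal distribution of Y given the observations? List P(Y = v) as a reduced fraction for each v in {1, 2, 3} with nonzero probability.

Enumerate traces; 4 have nonzero weight after conditioning:
  (W=2, U=1, Z=2, Y=2, X=2) weight 1/162
  (W=2, U=1, Z=2, Y=3, X=1) weight 2/297
  (W=2, U=1, Z=3, Y=2, X=2) weight 1/162
  (W=2, U=1, Z=3, Y=3, X=1) weight 2/297
Group by Y:
  weight(Y=2) = 1/81
  weight(Y=3) = 4/297
Total weight = 1/81 + 4/297 = 23/891
P(Y=2 | obs) = 1/81 / 23/891 = 11/23
P(Y=3 | obs) = 4/297 / 23/891 = 12/23

P(Y=2) = 11/23, P(Y=3) = 12/23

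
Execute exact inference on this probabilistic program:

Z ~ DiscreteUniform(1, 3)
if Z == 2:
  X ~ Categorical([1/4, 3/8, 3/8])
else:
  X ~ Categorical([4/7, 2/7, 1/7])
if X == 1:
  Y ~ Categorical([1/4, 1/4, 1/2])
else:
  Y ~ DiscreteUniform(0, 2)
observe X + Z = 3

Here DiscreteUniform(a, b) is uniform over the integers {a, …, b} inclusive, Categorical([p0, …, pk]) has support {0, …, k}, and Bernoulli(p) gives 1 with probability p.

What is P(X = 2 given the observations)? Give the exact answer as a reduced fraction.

Enumerate traces; 9 have nonzero weight after conditioning:
  (Z=1, X=2, Y=0) weight 1/63
  (Z=1, X=2, Y=1) weight 1/63
  (Z=1, X=2, Y=2) weight 1/63
  (Z=2, X=1, Y=0) weight 1/32
  (Z=2, X=1, Y=1) weight 1/32
  (Z=2, X=1, Y=2) weight 1/16
  (Z=3, X=0, Y=0) weight 4/63
  (Z=3, X=0, Y=1) weight 4/63
  … 1 more
Group by X:
  weight(X=0) = 4/21
  weight(X=1) = 1/8
  weight(X=2) = 1/21
Total weight = 4/21 + 1/8 + 1/21 = 61/168
P(X=0 | obs) = 4/21 / 61/168 = 32/61
P(X=1 | obs) = 1/8 / 61/168 = 21/61
P(X=2 | obs) = 1/21 / 61/168 = 8/61

P(X = 2 | obs) = 8/61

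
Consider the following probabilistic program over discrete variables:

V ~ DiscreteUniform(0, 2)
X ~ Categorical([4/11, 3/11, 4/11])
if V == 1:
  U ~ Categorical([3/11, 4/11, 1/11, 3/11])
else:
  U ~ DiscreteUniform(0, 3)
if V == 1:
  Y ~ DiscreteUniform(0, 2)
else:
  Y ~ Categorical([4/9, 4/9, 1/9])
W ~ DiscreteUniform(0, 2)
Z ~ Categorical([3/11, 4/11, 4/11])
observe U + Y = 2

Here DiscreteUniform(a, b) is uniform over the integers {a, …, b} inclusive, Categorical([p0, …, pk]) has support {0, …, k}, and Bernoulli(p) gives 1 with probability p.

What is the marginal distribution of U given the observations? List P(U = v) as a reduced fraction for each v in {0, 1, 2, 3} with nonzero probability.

Enumerate traces; 243 have nonzero weight after conditioning:
  (V=0, X=0, U=0, Y=2, W=0, Z=0) weight 1/3267
  (V=0, X=0, U=0, Y=2, W=0, Z=1) weight 4/9801
  (V=0, X=0, U=0, Y=2, W=0, Z=2) weight 4/9801
  (V=0, X=0, U=0, Y=2, W=1, Z=0) weight 1/3267
  (V=0, X=0, U=0, Y=2, W=1, Z=1) weight 4/9801
  (V=0, X=0, U=0, Y=2, W=1, Z=2) weight 4/9801
  (V=0, X=0, U=0, Y=2, W=2, Z=0) weight 1/3267
  (V=0, X=0, U=0, Y=2, W=2, Z=1) weight 4/9801
  (V=0, X=0, U=1, Y=1, W=0, Z=0) weight 4/3267
  (V=0, X=0, U=2, Y=0, W=0, Z=0) weight 4/3267
  … 233 more
Group by U:
  weight(U=0) = 29/594
  weight(U=1) = 34/297
  weight(U=2) = 25/297
Total weight = 29/594 + 34/297 + 25/297 = 49/198
P(U=0 | obs) = 29/594 / 49/198 = 29/147
P(U=1 | obs) = 34/297 / 49/198 = 68/147
P(U=2 | obs) = 25/297 / 49/198 = 50/147

P(U=0) = 29/147, P(U=1) = 68/147, P(U=2) = 50/147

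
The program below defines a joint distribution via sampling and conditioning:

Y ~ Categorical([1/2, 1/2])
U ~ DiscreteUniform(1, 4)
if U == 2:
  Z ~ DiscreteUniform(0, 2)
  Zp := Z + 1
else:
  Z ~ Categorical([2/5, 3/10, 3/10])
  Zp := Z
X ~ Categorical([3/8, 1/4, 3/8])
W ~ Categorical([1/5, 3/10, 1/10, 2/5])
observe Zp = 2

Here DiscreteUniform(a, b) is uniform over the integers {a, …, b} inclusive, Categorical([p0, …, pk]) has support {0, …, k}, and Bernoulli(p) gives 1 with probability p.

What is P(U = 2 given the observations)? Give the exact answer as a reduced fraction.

P(U = 2 | obs) = 10/37

Enumerate traces; 96 have nonzero weight after conditioning:
  (Y=0, U=1, Z=2, X=0, W=0) weight 9/3200
  (Y=0, U=1, Z=2, X=0, W=1) weight 27/6400
  (Y=0, U=1, Z=2, X=0, W=2) weight 9/6400
  (Y=0, U=1, Z=2, X=0, W=3) weight 9/1600
  (Y=0, U=1, Z=2, X=1, W=0) weight 3/1600
  (Y=0, U=1, Z=2, X=1, W=1) weight 9/3200
  (Y=0, U=1, Z=2, X=1, W=2) weight 3/3200
  (Y=0, U=1, Z=2, X=1, W=3) weight 3/800
  (Y=0, U=2, Z=1, X=0, W=0) weight 1/320
  (Y=0, U=3, Z=2, X=0, W=0) weight 9/3200
  … 86 more
Group by U:
  weight(U=1) = 3/40
  weight(U=2) = 1/12
  weight(U=3) = 3/40
  weight(U=4) = 3/40
Total weight = 3/40 + 1/12 + 3/40 + 3/40 = 37/120
P(U=1 | obs) = 3/40 / 37/120 = 9/37
P(U=2 | obs) = 1/12 / 37/120 = 10/37
P(U=3 | obs) = 3/40 / 37/120 = 9/37
P(U=4 | obs) = 3/40 / 37/120 = 9/37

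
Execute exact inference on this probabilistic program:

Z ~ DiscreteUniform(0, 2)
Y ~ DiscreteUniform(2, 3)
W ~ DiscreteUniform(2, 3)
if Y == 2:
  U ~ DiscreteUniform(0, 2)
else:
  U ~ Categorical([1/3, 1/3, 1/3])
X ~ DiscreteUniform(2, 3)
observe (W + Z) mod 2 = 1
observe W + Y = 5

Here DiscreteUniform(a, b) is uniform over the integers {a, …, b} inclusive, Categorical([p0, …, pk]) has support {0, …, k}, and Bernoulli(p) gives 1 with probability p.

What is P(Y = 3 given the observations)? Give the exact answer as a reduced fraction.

P(Y = 3 | obs) = 1/3

Enumerate traces; 18 have nonzero weight after conditioning:
  (Z=0, Y=2, W=3, U=0, X=2) weight 1/72
  (Z=0, Y=2, W=3, U=0, X=3) weight 1/72
  (Z=0, Y=2, W=3, U=1, X=2) weight 1/72
  (Z=0, Y=2, W=3, U=1, X=3) weight 1/72
  (Z=0, Y=2, W=3, U=2, X=2) weight 1/72
  (Z=0, Y=2, W=3, U=2, X=3) weight 1/72
  (Z=1, Y=3, W=2, U=0, X=2) weight 1/72
  (Z=1, Y=3, W=2, U=0, X=3) weight 1/72
  … 10 more
Group by Y:
  weight(Y=2) = 1/6
  weight(Y=3) = 1/12
Total weight = 1/6 + 1/12 = 1/4
P(Y=2 | obs) = 1/6 / 1/4 = 2/3
P(Y=3 | obs) = 1/12 / 1/4 = 1/3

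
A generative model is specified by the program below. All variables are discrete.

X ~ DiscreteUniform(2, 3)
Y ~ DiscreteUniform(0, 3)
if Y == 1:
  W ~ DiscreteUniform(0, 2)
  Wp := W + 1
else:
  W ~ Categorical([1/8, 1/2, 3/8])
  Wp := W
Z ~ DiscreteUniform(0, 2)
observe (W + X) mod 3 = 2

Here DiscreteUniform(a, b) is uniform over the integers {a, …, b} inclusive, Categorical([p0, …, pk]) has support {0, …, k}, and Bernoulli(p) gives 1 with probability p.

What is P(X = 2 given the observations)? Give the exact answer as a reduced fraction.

P(X = 2 | obs) = 17/52

Enumerate traces; 24 have nonzero weight after conditioning:
  (X=2, Y=0, W=0, Z=0) weight 1/192
  (X=2, Y=0, W=0, Z=1) weight 1/192
  (X=2, Y=0, W=0, Z=2) weight 1/192
  (X=2, Y=1, W=0, Z=0) weight 1/72
  (X=2, Y=1, W=0, Z=1) weight 1/72
  (X=2, Y=1, W=0, Z=2) weight 1/72
  (X=2, Y=2, W=0, Z=0) weight 1/192
  (X=2, Y=2, W=0, Z=1) weight 1/192
  (X=3, Y=0, W=2, Z=0) weight 1/64
  … 15 more
Group by X:
  weight(X=2) = 17/192
  weight(X=3) = 35/192
Total weight = 17/192 + 35/192 = 13/48
P(X=2 | obs) = 17/192 / 13/48 = 17/52
P(X=3 | obs) = 35/192 / 13/48 = 35/52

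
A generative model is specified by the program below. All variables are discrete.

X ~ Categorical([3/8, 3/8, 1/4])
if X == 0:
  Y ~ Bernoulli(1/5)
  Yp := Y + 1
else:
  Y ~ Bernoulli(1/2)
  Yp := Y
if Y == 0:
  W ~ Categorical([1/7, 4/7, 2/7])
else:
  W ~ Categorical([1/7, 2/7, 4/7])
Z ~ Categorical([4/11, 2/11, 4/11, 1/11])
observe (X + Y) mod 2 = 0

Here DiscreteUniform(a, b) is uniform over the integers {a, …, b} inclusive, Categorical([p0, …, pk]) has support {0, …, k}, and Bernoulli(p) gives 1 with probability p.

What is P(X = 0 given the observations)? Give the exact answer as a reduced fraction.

P(X = 0 | obs) = 24/49

Enumerate traces; 36 have nonzero weight after conditioning:
  (X=0, Y=0, W=0, Z=0) weight 6/385
  (X=0, Y=0, W=0, Z=1) weight 3/385
  (X=0, Y=0, W=0, Z=2) weight 6/385
  (X=0, Y=0, W=0, Z=3) weight 3/770
  (X=0, Y=0, W=1, Z=0) weight 24/385
  (X=0, Y=0, W=1, Z=1) weight 12/385
  (X=0, Y=0, W=1, Z=2) weight 24/385
  (X=0, Y=0, W=1, Z=3) weight 6/385
  (X=1, Y=1, W=0, Z=0) weight 3/308
  (X=2, Y=0, W=0, Z=0) weight 1/154
  … 26 more
Group by X:
  weight(X=0) = 3/10
  weight(X=1) = 3/16
  weight(X=2) = 1/8
Total weight = 3/10 + 3/16 + 1/8 = 49/80
P(X=0 | obs) = 3/10 / 49/80 = 24/49
P(X=1 | obs) = 3/16 / 49/80 = 15/49
P(X=2 | obs) = 1/8 / 49/80 = 10/49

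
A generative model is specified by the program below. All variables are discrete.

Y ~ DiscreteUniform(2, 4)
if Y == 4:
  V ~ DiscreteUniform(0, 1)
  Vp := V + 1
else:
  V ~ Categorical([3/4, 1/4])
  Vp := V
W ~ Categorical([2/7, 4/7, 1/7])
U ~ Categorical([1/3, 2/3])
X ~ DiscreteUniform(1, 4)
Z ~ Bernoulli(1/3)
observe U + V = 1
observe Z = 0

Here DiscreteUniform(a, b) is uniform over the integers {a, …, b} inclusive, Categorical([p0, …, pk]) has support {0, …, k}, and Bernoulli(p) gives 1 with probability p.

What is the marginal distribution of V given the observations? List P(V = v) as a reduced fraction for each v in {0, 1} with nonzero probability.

Enumerate traces; 72 have nonzero weight after conditioning:
  (Y=2, V=0, W=0, U=1, X=1, Z=0) weight 1/126
  (Y=2, V=0, W=0, U=1, X=2, Z=0) weight 1/126
  (Y=2, V=0, W=0, U=1, X=3, Z=0) weight 1/126
  (Y=2, V=0, W=0, U=1, X=4, Z=0) weight 1/126
  (Y=2, V=0, W=1, U=1, X=1, Z=0) weight 1/63
  (Y=2, V=0, W=1, U=1, X=2, Z=0) weight 1/63
  (Y=2, V=0, W=1, U=1, X=3, Z=0) weight 1/63
  (Y=2, V=0, W=1, U=1, X=4, Z=0) weight 1/63
  (Y=2, V=1, W=0, U=0, X=1, Z=0) weight 1/756
  … 63 more
Group by V:
  weight(V=0) = 8/27
  weight(V=1) = 2/27
Total weight = 8/27 + 2/27 = 10/27
P(V=0 | obs) = 8/27 / 10/27 = 4/5
P(V=1 | obs) = 2/27 / 10/27 = 1/5

P(V=0) = 4/5, P(V=1) = 1/5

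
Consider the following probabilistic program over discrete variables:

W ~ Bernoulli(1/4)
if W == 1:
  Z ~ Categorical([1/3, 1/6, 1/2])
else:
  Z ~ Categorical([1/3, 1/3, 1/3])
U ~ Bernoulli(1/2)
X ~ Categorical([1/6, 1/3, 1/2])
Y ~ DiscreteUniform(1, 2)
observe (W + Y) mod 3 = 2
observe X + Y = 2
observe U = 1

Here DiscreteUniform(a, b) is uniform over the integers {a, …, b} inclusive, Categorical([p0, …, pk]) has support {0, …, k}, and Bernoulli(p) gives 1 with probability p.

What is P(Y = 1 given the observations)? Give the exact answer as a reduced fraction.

P(Y = 1 | obs) = 2/5

Enumerate traces; 6 have nonzero weight after conditioning:
  (W=0, Z=0, U=1, X=0, Y=2) weight 1/96
  (W=0, Z=1, U=1, X=0, Y=2) weight 1/96
  (W=0, Z=2, U=1, X=0, Y=2) weight 1/96
  (W=1, Z=0, U=1, X=1, Y=1) weight 1/144
  (W=1, Z=1, U=1, X=1, Y=1) weight 1/288
  (W=1, Z=2, U=1, X=1, Y=1) weight 1/96
Group by Y:
  weight(Y=1) = 1/48
  weight(Y=2) = 1/32
Total weight = 1/48 + 1/32 = 5/96
P(Y=1 | obs) = 1/48 / 5/96 = 2/5
P(Y=2 | obs) = 1/32 / 5/96 = 3/5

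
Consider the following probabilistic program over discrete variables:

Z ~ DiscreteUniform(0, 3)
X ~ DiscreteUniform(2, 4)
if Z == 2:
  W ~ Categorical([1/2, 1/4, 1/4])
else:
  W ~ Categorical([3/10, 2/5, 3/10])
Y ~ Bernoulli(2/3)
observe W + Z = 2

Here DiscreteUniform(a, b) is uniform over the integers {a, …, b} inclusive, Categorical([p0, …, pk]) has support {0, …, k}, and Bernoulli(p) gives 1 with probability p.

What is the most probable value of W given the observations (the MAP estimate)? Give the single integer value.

Enumerate traces; 18 have nonzero weight after conditioning:
  (Z=0, X=2, W=2, Y=0) weight 1/120
  (Z=0, X=2, W=2, Y=1) weight 1/60
  (Z=0, X=3, W=2, Y=0) weight 1/120
  (Z=0, X=3, W=2, Y=1) weight 1/60
  (Z=0, X=4, W=2, Y=0) weight 1/120
  (Z=0, X=4, W=2, Y=1) weight 1/60
  (Z=1, X=2, W=1, Y=0) weight 1/90
  (Z=1, X=2, W=1, Y=1) weight 1/45
  (Z=2, X=2, W=0, Y=0) weight 1/72
  … 9 more
Group by W:
  weight(W=0) = 1/8
  weight(W=1) = 1/10
  weight(W=2) = 3/40
Total weight = 1/8 + 1/10 + 3/40 = 3/10
P(W=0 | obs) = 1/8 / 3/10 = 5/12
P(W=1 | obs) = 1/10 / 3/10 = 1/3
P(W=2 | obs) = 3/40 / 3/10 = 1/4
argmax = 0

argmax_v P(W = v | obs) = 0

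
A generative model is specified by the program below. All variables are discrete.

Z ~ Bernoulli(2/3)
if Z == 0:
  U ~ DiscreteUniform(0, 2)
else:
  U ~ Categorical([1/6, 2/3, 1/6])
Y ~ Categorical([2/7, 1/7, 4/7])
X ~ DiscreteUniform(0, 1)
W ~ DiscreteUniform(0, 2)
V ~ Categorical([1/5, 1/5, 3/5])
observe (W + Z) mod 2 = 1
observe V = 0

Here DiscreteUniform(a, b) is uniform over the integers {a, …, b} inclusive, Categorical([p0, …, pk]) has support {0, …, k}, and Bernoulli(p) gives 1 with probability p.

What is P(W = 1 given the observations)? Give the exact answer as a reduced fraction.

P(W = 1 | obs) = 1/5

Enumerate traces; 54 have nonzero weight after conditioning:
  (Z=0, U=0, Y=0, X=0, W=1, V=0) weight 1/945
  (Z=0, U=0, Y=0, X=1, W=1, V=0) weight 1/945
  (Z=0, U=0, Y=1, X=0, W=1, V=0) weight 1/1890
  (Z=0, U=0, Y=1, X=1, W=1, V=0) weight 1/1890
  (Z=0, U=0, Y=2, X=0, W=1, V=0) weight 2/945
  (Z=0, U=0, Y=2, X=1, W=1, V=0) weight 2/945
  (Z=0, U=1, Y=0, X=0, W=1, V=0) weight 1/945
  (Z=0, U=1, Y=0, X=1, W=1, V=0) weight 1/945
  (Z=1, U=0, Y=0, X=0, W=0, V=0) weight 1/945
  (Z=1, U=0, Y=0, X=0, W=2, V=0) weight 1/945
  … 44 more
Group by W:
  weight(W=0) = 2/45
  weight(W=1) = 1/45
  weight(W=2) = 2/45
Total weight = 2/45 + 1/45 + 2/45 = 1/9
P(W=0 | obs) = 2/45 / 1/9 = 2/5
P(W=1 | obs) = 1/45 / 1/9 = 1/5
P(W=2 | obs) = 2/45 / 1/9 = 2/5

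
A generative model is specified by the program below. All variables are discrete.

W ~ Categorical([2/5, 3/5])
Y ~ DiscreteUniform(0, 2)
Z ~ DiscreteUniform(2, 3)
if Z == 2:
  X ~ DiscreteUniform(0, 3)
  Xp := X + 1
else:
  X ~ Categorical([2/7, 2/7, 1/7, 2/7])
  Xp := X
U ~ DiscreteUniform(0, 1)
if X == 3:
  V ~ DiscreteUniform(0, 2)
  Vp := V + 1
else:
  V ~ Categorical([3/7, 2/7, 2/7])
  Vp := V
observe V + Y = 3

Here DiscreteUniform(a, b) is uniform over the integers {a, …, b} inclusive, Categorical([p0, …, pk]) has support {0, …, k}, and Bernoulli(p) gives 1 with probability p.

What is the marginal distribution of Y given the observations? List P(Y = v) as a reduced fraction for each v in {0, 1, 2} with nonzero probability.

P(Y=1) = 1/2, P(Y=2) = 1/2

Enumerate traces; 64 have nonzero weight after conditioning:
  (W=0, Y=1, Z=2, X=0, U=0, V=2) weight 1/420
  (W=0, Y=1, Z=2, X=0, U=1, V=2) weight 1/420
  (W=0, Y=1, Z=2, X=1, U=0, V=2) weight 1/420
  (W=0, Y=1, Z=2, X=1, U=1, V=2) weight 1/420
  (W=0, Y=1, Z=2, X=2, U=0, V=2) weight 1/420
  (W=0, Y=1, Z=2, X=2, U=1, V=2) weight 1/420
  (W=0, Y=1, Z=2, X=3, U=0, V=2) weight 1/360
  (W=0, Y=1, Z=2, X=3, U=1, V=2) weight 1/360
  (W=0, Y=2, Z=2, X=0, U=0, V=1) weight 1/420
  … 55 more
Group by Y:
  weight(Y=1) = 39/392
  weight(Y=2) = 39/392
Total weight = 39/392 + 39/392 = 39/196
P(Y=1 | obs) = 39/392 / 39/196 = 1/2
P(Y=2 | obs) = 39/392 / 39/196 = 1/2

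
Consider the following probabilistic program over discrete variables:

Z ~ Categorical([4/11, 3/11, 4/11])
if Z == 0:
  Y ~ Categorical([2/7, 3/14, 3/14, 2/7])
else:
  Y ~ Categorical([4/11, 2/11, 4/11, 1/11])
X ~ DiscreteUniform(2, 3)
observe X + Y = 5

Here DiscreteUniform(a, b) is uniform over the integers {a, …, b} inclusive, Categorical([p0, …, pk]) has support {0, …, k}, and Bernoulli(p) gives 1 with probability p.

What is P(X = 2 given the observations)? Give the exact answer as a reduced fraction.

Enumerate traces; 6 have nonzero weight after conditioning:
  (Z=0, Y=2, X=3) weight 3/77
  (Z=0, Y=3, X=2) weight 4/77
  (Z=1, Y=2, X=3) weight 6/121
  (Z=1, Y=3, X=2) weight 3/242
  (Z=2, Y=2, X=3) weight 8/121
  (Z=2, Y=3, X=2) weight 2/121
Group by X:
  weight(X=2) = 137/1694
  weight(X=3) = 131/847
Total weight = 137/1694 + 131/847 = 57/242
P(X=2 | obs) = 137/1694 / 57/242 = 137/399
P(X=3 | obs) = 131/847 / 57/242 = 262/399

P(X = 2 | obs) = 137/399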